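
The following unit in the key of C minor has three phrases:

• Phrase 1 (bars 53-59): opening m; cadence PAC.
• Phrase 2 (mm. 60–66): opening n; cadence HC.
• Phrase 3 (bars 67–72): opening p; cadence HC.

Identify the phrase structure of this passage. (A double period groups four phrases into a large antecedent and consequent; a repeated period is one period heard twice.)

The final phrase closes with a half cadence, which is not stronger than the preceding half cadence; the 3 phrases lack an overall antecedent–consequent design and so form a phrase group.

phrase group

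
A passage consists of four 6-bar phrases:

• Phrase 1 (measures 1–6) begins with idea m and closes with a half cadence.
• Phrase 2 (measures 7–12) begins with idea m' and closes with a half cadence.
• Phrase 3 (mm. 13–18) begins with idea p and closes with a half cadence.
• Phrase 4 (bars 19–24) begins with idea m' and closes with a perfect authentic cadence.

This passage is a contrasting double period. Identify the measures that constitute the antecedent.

measures 1–12

In a double period the four phrases pair into a large antecedent (phrases 1–2, ending half cadence) and a large consequent (phrases 3–4, ending perfect authentic cadence). The antecedent spans mm. 1–12.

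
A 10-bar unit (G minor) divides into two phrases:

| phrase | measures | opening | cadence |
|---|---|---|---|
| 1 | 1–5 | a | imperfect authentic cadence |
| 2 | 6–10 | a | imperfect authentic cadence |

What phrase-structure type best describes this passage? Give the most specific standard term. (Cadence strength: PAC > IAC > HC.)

repeated phrase

Both phrases have the same opening (a) and the same cadence (imperfect authentic cadence): the second is a restatement, not a consequent, so this is a repeated phrase rather than a period.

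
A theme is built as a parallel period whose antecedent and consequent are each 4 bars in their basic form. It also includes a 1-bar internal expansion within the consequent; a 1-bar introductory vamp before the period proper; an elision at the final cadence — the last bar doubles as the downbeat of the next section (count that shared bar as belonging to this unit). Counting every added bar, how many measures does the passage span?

Basic parallel period: 4 + 4 = 8 bars.
8 (basic form) + 1 (internal expansion) + 1 (introduction) = 10.
The elision shares a bar with the next section but does not change this unit's count.

10 measures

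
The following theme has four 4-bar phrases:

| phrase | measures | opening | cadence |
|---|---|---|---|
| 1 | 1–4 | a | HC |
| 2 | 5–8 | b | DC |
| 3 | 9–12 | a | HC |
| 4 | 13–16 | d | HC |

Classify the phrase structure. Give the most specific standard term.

Phrase 4 ends with a half cadence, no stronger than phrase 2's deceptive cadence, so the four phrases do not form a double period; nor do phrases 3–4 duplicate 1–2, so it is not a repeated period. With no phrase reaching a conclusive cadence, the passage is a phrase group.

phrase group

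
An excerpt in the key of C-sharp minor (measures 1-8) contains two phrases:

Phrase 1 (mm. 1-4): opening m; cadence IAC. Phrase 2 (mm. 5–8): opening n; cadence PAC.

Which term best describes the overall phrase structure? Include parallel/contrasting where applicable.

contrasting period

Phrase 1 ends with an imperfect authentic cadence (weaker) and phrase 2 with a perfect authentic cadence (stronger): antecedent + consequent = a period.
The two phrases open with different material (m / n), so the period is contrasting.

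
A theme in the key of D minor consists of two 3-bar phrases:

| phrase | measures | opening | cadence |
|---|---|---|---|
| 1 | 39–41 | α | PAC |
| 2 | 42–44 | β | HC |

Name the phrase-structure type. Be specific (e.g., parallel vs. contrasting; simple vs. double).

The second phrase closes with a half cadence, which is not stronger than the first phrase's perfect authentic cadence; without a weak→strong cadential pair there is no antecedent–consequent relationship, so this is a phrase group rather than a period.

phrase group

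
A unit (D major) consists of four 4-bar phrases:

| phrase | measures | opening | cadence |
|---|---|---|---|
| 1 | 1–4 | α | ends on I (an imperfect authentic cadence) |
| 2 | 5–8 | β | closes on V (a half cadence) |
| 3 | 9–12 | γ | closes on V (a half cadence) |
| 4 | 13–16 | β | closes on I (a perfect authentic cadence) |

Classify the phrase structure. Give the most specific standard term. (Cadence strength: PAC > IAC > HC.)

contrasting double period

Four phrases in two halves: the first half (measures 1-8) ends with a half cadence, the second (mm. 9–16) with a perfect authentic cadence — a large antecedent–consequent pair, i.e. a double period.
Phrase 3 begins with different material from phrase 1, making it contrasting.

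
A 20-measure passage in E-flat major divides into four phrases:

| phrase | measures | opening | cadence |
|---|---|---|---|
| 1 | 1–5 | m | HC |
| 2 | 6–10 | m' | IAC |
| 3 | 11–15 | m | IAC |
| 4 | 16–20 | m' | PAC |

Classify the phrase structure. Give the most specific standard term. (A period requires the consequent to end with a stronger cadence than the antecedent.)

parallel double period

Four phrases in two halves: the first half (bars 1-10) ends with an imperfect authentic cadence, the second (bars 11–20) with a perfect authentic cadence — a large antecedent–consequent pair, i.e. a double period.
Phrase 3 begins with the same material as phrase 1, making it parallel.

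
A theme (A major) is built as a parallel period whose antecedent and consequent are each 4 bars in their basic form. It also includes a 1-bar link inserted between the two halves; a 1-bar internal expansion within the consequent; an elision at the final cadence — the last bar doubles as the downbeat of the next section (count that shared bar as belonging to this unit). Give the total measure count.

Basic parallel period: 4 + 4 = 8 bars.
8 (basic form) + 1 (link) + 1 (internal expansion) = 10.
The elision shares a bar with the next section but does not change this unit's count.

10 measures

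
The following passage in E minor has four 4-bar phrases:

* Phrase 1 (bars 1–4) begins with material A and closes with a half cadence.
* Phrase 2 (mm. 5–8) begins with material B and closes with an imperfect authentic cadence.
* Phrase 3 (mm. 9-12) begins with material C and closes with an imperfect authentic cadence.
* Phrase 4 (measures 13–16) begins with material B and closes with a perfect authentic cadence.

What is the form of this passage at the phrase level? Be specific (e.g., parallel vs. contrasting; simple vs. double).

Four phrases in two halves: the first half (mm. 1–8) ends with an imperfect authentic cadence, the second (bars 9-16) with a perfect authentic cadence — a large antecedent–consequent pair, i.e. a double period.
Phrase 3 begins with different material from phrase 1, making it contrasting.

contrasting double period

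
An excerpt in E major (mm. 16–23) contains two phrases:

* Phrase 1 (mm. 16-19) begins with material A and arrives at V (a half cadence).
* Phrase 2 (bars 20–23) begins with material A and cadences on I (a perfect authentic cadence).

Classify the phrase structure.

Phrase 1 ends with a half cadence (weaker) and phrase 2 with a perfect authentic cadence (stronger): antecedent + consequent = a period.
The two phrases open with the same material (A / A), so the period is parallel.

parallel period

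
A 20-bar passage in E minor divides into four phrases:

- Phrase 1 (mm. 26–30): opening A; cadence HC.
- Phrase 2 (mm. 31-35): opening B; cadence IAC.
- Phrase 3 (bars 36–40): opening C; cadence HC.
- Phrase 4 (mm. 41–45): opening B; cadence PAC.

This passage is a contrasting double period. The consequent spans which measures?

measures 36–45

In a double period the four phrases pair into a large antecedent (phrases 1–2, ending imperfect authentic cadence) and a large consequent (phrases 3–4, ending perfect authentic cadence). The consequent spans mm. 36–45.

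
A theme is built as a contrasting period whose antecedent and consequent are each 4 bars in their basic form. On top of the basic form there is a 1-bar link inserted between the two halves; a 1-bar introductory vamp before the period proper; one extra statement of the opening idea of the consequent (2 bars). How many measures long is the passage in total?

12 measures

Basic contrasting period: 4 + 4 = 8 bars.
8 (basic form) + 1 (link) + 1 (introduction) + 2 (extra statement) = 12.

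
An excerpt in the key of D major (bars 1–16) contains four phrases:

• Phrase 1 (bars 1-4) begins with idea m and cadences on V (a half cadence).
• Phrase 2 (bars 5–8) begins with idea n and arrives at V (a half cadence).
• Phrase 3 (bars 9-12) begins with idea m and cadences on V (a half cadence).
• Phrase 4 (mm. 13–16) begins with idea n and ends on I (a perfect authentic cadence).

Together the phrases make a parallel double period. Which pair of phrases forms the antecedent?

In a double period the first pair of phrases (ending half cadence) is the large antecedent and the second pair (ending perfect authentic cadence) is the large consequent; the antecedent is phrases 1 and 2.

phrases 1 and 2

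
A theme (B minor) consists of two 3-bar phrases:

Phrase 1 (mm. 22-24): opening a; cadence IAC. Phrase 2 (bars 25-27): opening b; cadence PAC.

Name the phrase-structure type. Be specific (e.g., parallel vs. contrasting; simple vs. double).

contrasting period

Phrase 1 ends with an imperfect authentic cadence (weaker) and phrase 2 with a perfect authentic cadence (stronger): antecedent + consequent = a period.
The two phrases open with different material (a / b), so the period is contrasting.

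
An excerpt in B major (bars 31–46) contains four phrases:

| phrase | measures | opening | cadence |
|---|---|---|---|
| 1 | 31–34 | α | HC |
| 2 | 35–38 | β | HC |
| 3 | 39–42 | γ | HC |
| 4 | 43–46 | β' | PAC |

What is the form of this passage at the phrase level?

contrasting double period

Four phrases in two halves: the first half (bars 31-38) ends with a half cadence, the second (mm. 39-46) with a perfect authentic cadence — a large antecedent–consequent pair, i.e. a double period.
Phrase 3 begins with different material from phrase 1, making it contrasting.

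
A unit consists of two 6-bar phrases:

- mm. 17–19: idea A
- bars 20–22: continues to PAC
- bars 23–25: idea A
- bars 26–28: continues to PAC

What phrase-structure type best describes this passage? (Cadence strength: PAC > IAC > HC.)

Both phrases have the same opening (A) and the same cadence (perfect authentic cadence): the second is a restatement, not a consequent, so this is a repeated phrase rather than a period.

repeated phrase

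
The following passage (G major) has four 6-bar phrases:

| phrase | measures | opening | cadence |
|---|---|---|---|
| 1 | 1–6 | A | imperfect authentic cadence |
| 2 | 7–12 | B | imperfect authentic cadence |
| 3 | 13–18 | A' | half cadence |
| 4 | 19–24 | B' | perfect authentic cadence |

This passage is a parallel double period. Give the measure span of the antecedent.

measures 1–12

In a double period the four phrases pair into a large antecedent (phrases 1–2, ending imperfect authentic cadence) and a large consequent (phrases 3–4, ending perfect authentic cadence). The antecedent spans measures 1–12.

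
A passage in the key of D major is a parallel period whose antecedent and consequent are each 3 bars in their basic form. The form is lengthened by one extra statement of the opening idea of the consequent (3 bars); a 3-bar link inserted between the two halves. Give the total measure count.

12 measures

Basic parallel period: 3 + 3 = 6 bars.
6 (basic form) + 3 (extra statement) + 3 (link) = 12.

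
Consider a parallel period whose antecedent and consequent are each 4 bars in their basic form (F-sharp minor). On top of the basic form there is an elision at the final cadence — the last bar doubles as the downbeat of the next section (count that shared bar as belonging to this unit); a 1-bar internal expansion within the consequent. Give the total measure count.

Basic parallel period: 4 + 4 = 8 bars.
8 (basic form) + 1 (internal expansion) = 9.
The elision shares a bar with the next section but does not change this unit's count.

9 measures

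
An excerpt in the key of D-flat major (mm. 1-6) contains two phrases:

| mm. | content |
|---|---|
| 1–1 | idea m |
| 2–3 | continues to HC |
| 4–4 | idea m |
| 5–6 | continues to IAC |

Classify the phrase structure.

Phrase 1 ends with a half cadence (weaker) and phrase 2 with an imperfect authentic cadence (stronger): antecedent + consequent = a period.
The two phrases open with the same material (m / m), so the period is parallel.

parallel period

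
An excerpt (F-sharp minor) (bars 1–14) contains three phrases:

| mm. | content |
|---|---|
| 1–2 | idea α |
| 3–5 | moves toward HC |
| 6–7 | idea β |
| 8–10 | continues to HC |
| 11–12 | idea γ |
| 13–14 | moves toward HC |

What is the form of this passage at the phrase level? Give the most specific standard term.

phrase group

The final phrase closes with a half cadence, which is not stronger than the preceding half cadence; the 3 phrases lack an overall antecedent–consequent design and so form a phrase group.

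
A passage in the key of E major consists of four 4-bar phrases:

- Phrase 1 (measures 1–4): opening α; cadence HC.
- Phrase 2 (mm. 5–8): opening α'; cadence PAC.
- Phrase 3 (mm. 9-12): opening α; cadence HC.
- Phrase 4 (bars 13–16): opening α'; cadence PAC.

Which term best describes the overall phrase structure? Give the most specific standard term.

The cadence pattern HC–PAC–HC–PAC is weak–strong twice, and phrases 3–4 restate phrases 1–2: a period heard twice, not a double period (which would end weakly at phrase 2).

repeated period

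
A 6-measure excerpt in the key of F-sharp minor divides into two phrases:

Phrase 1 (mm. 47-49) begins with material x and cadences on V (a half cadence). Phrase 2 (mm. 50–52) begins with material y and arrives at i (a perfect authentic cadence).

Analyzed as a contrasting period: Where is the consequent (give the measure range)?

The antecedent is the phrase ending with the weaker cadence (half cadence, phrase 1) and the consequent the one ending more conclusively (perfect authentic cadence, phrase 2); the consequent is bars 50-52.

measures 50–52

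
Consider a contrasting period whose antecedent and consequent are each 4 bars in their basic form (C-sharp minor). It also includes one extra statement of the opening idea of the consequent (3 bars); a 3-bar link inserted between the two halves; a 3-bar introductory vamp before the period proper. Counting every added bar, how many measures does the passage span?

Basic contrasting period: 4 + 4 = 8 bars.
8 (basic form) + 3 (extra statement) + 3 (link) + 3 (introduction) = 17.

17 measures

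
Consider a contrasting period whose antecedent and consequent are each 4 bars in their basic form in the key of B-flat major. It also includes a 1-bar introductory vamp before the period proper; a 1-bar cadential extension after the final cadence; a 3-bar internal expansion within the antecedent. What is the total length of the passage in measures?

Basic contrasting period: 4 + 4 = 8 bars.
8 (basic form) + 1 (introduction) + 1 (cadential extension) + 3 (internal expansion) = 13.

13 measures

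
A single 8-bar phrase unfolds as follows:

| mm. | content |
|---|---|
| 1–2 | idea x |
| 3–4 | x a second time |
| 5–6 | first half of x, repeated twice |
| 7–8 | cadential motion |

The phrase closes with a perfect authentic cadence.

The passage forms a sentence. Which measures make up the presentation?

The presentation of a sentence is the basic idea (mm. 1–2) plus its repetition (bars 3-4); the presentation is therefore mm. 1–4.

measures 1–4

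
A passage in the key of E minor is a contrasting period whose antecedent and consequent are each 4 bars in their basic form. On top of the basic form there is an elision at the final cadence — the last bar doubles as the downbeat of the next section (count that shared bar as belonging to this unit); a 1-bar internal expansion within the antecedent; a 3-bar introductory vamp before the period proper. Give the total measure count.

12 measures

Basic contrasting period: 4 + 4 = 8 bars.
8 (basic form) + 1 (internal expansion) + 3 (introduction) = 12.
The elision shares a bar with the next section but does not change this unit's count.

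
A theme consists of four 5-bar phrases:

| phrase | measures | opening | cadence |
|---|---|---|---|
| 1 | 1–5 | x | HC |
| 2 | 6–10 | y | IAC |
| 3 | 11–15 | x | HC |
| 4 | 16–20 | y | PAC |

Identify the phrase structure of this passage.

Four phrases in two halves: the first half (mm. 1–10) ends with an imperfect authentic cadence, the second (bars 11–20) with a perfect authentic cadence — a large antecedent–consequent pair, i.e. a double period.
Phrase 3 begins with the same material as phrase 1, making it parallel.

parallel double period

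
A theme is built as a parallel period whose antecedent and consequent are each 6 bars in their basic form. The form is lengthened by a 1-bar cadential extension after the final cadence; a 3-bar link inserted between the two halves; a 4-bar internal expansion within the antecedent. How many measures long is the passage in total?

20 measures

Basic parallel period: 6 + 6 = 12 bars.
12 (basic form) + 1 (cadential extension) + 3 (link) + 4 (internal expansion) = 20.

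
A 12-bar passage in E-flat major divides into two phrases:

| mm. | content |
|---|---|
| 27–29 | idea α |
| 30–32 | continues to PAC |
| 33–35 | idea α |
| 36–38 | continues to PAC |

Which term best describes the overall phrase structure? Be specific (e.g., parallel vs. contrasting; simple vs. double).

repeated phrase

Both phrases have the same opening (α) and the same cadence (perfect authentic cadence): the second is a restatement, not a consequent, so this is a repeated phrase rather than a period.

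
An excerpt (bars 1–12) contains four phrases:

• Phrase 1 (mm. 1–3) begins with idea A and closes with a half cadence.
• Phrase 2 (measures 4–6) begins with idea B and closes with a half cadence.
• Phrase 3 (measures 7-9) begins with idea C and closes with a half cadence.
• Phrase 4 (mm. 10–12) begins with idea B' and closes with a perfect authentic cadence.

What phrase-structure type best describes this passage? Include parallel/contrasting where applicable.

contrasting double period

Four phrases in two halves: the first half (bars 1–6) ends with a half cadence, the second (measures 7–12) with a perfect authentic cadence — a large antecedent–consequent pair, i.e. a double period.
Phrase 3 begins with different material from phrase 1, making it contrasting.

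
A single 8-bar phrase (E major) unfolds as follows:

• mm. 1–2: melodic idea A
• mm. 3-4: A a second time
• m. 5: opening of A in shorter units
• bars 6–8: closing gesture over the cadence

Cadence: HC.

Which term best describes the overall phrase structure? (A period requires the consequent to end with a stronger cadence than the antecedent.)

Basic idea (bars 1–2) + its repetition (mm. 3–4) form the presentation; fragmentation and cadence (bars 5–8) form the continuation — the 8-bar whole is a sentence.

sentence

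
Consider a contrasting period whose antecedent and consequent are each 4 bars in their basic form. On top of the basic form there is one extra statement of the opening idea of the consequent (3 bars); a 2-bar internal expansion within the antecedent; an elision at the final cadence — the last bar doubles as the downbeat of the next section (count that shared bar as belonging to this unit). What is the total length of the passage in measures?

13 measures

Basic contrasting period: 4 + 4 = 8 bars.
8 (basic form) + 3 (extra statement) + 2 (internal expansion) = 13.
The elision shares a bar with the next section but does not change this unit's count.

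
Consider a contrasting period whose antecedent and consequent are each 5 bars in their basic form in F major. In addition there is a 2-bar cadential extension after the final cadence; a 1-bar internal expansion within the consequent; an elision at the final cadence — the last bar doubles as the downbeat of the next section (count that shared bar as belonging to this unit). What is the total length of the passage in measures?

Basic contrasting period: 5 + 5 = 10 bars.
10 (basic form) + 2 (cadential extension) + 1 (internal expansion) = 13.
The elision shares a bar with the next section but does not change this unit's count.

13 measures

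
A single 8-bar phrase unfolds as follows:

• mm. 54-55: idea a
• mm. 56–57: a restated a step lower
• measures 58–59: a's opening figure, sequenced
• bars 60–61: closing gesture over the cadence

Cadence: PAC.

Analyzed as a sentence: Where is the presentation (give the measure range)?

measures 54–57

The presentation of a sentence is the basic idea (mm. 54–55) plus its repetition (mm. 56–57); the presentation is therefore measures 54–57.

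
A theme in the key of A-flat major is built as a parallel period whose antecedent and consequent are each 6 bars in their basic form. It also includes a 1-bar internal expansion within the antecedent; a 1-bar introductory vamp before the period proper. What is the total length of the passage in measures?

Basic parallel period: 6 + 6 = 12 bars.
12 (basic form) + 1 (internal expansion) + 1 (introduction) = 14.

14 measures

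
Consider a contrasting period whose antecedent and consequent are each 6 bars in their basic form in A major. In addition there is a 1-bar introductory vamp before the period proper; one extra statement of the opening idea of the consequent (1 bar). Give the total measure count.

14 measures

Basic contrasting period: 6 + 6 = 12 bars.
12 (basic form) + 1 (introduction) + 1 (extra statement) = 14.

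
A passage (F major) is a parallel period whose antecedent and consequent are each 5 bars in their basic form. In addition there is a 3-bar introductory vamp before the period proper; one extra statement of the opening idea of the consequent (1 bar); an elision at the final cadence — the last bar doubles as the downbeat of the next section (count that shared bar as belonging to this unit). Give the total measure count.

Basic parallel period: 5 + 5 = 10 bars.
10 (basic form) + 3 (introduction) + 1 (extra statement) = 14.
The elision shares a bar with the next section but does not change this unit's count.

14 measures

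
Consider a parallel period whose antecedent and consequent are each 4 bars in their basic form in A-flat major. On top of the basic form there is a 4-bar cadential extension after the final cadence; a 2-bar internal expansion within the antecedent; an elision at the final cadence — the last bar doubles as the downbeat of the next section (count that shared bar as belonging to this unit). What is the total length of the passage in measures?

Basic parallel period: 4 + 4 = 8 bars.
8 (basic form) + 4 (cadential extension) + 2 (internal expansion) = 14.
The elision shares a bar with the next section but does not change this unit's count.

14 measures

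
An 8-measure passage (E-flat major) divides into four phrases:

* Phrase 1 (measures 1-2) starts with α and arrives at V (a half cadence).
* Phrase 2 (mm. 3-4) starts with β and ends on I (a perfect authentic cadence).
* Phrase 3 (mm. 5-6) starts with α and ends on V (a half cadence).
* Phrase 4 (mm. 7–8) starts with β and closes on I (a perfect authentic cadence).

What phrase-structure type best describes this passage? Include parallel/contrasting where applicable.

The cadence pattern HC–PAC–HC–PAC is weak–strong twice, and phrases 3–4 restate phrases 1–2: a period heard twice, not a double period (which would end weakly at phrase 2).

repeated period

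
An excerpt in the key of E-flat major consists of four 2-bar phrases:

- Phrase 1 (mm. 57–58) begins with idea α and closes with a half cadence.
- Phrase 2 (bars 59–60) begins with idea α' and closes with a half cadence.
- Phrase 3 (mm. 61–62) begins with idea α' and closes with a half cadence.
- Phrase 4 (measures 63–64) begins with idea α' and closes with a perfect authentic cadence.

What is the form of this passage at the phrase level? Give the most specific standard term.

parallel double period

Four phrases in two halves: the first half (measures 57–60) ends with a half cadence, the second (mm. 61–64) with a perfect authentic cadence — a large antecedent–consequent pair, i.e. a double period.
Phrase 3 begins with the same material as phrase 1, making it parallel.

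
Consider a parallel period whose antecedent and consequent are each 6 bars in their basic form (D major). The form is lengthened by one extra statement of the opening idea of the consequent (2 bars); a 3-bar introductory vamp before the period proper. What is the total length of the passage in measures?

17 measures

Basic parallel period: 6 + 6 = 12 bars.
12 (basic form) + 2 (extra statement) + 3 (introduction) = 17.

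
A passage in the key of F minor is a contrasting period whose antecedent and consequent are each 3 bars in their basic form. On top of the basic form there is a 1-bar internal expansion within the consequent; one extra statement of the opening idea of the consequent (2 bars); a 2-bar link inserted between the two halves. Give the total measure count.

Basic contrasting period: 3 + 3 = 6 bars.
6 (basic form) + 1 (internal expansion) + 2 (extra statement) + 2 (link) = 11.

11 measures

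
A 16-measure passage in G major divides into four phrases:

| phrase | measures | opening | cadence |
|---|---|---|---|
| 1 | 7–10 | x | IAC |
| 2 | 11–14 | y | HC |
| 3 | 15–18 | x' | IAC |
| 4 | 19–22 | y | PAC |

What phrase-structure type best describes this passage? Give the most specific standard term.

Four phrases in two halves: the first half (mm. 7-14) ends with a half cadence, the second (measures 15-22) with a perfect authentic cadence — a large antecedent–consequent pair, i.e. a double period.
Phrase 3 begins with the same material as phrase 1, making it parallel.

parallel double period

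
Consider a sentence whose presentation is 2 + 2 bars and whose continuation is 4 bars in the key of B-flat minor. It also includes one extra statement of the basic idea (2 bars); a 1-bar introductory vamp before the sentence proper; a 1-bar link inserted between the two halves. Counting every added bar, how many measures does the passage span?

Basic sentence: 2 + 2 + 4 = 8 bars.
8 (basic form) + 2 (extra statement) + 1 (introduction) + 1 (link) = 12.

12 measures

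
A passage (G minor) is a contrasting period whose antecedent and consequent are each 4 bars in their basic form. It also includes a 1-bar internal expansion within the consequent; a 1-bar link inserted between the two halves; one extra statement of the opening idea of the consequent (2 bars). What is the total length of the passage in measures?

Basic contrasting period: 4 + 4 = 8 bars.
8 (basic form) + 1 (internal expansion) + 1 (link) + 2 (extra statement) = 12.

12 measures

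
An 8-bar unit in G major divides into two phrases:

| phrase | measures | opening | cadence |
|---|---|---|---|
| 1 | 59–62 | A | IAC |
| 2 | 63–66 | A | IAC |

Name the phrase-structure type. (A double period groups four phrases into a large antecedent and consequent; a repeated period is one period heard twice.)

Both phrases have the same opening (A) and the same cadence (imperfect authentic cadence): the second is a restatement, not a consequent, so this is a repeated phrase rather than a period.

repeated phrase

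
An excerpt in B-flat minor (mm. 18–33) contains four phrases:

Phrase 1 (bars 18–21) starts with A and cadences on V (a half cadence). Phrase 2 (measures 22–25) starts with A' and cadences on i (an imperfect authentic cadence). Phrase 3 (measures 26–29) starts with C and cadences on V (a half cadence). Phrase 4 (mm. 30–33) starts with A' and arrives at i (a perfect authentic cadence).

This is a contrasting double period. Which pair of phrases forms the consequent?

In a double period the first pair of phrases (ending imperfect authentic cadence) is the large antecedent and the second pair (ending perfect authentic cadence) is the large consequent; the consequent is phrases 3 and 4.

phrases 3 and 4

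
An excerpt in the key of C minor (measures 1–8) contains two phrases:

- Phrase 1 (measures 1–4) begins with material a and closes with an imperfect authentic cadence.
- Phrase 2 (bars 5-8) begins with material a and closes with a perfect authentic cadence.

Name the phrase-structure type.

Phrase 1 ends with an imperfect authentic cadence (weaker) and phrase 2 with a perfect authentic cadence (stronger): antecedent + consequent = a period.
The two phrases open with the same material (a / a), so the period is parallel.

parallel period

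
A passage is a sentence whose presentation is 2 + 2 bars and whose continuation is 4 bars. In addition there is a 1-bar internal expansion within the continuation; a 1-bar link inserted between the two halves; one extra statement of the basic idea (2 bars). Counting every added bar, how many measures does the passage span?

Basic sentence: 2 + 2 + 4 = 8 bars.
8 (basic form) + 1 (internal expansion) + 1 (link) + 2 (extra statement) = 12.

12 measures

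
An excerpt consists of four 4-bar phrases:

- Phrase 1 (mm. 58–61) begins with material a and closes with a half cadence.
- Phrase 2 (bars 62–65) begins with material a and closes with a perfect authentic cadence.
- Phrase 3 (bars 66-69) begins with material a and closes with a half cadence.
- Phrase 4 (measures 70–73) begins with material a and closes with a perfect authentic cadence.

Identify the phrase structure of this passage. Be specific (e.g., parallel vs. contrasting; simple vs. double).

repeated period

The cadence pattern HC–PAC–HC–PAC is weak–strong twice, and phrases 3–4 restate phrases 1–2: a period heard twice, not a double period (which would end weakly at phrase 2).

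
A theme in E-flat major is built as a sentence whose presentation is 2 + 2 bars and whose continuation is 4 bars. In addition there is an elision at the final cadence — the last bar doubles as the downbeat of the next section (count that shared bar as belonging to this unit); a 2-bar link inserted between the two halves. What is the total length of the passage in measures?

10 measures

Basic sentence: 2 + 2 + 4 = 8 bars.
8 (basic form) + 2 (link) = 10.
The elision shares a bar with the next section but does not change this unit's count.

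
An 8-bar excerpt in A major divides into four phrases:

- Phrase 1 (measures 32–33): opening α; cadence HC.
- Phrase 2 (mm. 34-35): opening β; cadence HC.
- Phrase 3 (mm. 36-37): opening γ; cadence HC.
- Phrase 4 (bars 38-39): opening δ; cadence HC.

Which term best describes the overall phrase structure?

phrase group

Phrase 4 ends with a half cadence, no stronger than phrase 2's half cadence, so the four phrases do not form a double period; nor do phrases 3–4 duplicate 1–2, so it is not a repeated period. With no phrase reaching a conclusive cadence, the passage is a phrase group.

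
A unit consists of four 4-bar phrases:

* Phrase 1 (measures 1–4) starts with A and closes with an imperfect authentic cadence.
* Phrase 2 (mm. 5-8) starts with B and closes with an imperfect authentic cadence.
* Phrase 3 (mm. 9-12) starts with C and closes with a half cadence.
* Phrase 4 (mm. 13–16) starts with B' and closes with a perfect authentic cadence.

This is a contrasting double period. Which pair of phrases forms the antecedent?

In a double period the first pair of phrases (ending imperfect authentic cadence) is the large antecedent and the second pair (ending perfect authentic cadence) is the large consequent; the antecedent is phrases 1 and 2.

phrases 1 and 2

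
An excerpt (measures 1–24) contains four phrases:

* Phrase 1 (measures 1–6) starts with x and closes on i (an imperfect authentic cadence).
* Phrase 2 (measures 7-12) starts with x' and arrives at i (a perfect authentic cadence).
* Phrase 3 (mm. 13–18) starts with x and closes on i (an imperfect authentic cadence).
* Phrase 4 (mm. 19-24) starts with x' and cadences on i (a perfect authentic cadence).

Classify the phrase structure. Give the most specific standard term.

repeated period

The cadence pattern IAC–PAC–IAC–PAC is weak–strong twice, and phrases 3–4 restate phrases 1–2: a period heard twice, not a double period (which would end weakly at phrase 2).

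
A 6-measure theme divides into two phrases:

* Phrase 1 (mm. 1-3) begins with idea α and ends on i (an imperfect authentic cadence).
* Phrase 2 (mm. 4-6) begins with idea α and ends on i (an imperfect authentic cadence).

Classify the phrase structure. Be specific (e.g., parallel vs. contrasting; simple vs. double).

Both phrases have the same opening (α) and the same cadence (imperfect authentic cadence): the second is a restatement, not a consequent, so this is a repeated phrase rather than a period.

repeated phrase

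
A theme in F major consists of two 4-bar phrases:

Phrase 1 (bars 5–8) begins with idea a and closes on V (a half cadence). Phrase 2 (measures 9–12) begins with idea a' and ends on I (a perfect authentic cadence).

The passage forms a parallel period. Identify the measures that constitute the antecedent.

The antecedent is the phrase ending with the weaker cadence (half cadence, phrase 1) and the consequent the one ending more conclusively (perfect authentic cadence, phrase 2); the antecedent is mm. 5–8.

measures 5–8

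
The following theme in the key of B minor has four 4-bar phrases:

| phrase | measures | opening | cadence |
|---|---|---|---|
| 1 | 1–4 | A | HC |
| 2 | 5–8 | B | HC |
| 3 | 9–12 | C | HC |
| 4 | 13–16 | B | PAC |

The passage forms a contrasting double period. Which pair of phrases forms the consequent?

In a double period the first pair of phrases (ending half cadence) is the large antecedent and the second pair (ending perfect authentic cadence) is the large consequent; the consequent is phrases 3 and 4.

phrases 3 and 4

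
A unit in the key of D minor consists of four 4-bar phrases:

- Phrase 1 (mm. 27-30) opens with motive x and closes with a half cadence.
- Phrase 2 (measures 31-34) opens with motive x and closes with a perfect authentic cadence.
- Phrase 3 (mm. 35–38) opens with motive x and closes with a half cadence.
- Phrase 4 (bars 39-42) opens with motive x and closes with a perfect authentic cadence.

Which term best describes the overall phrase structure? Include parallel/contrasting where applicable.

The cadence pattern HC–PAC–HC–PAC is weak–strong twice, and phrases 3–4 restate phrases 1–2: a period heard twice, not a double period (which would end weakly at phrase 2).

repeated period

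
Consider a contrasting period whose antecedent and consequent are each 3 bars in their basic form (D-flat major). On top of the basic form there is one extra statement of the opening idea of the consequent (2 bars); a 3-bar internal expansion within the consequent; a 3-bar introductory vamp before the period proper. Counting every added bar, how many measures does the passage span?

14 measures

Basic contrasting period: 3 + 3 = 6 bars.
6 (basic form) + 2 (extra statement) + 3 (internal expansion) + 3 (introduction) = 14.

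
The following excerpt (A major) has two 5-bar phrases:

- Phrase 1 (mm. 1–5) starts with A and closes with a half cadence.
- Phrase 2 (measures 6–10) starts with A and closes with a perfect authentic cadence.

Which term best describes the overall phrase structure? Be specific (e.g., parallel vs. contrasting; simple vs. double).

Phrase 1 ends with a half cadence (weaker) and phrase 2 with a perfect authentic cadence (stronger): antecedent + consequent = a period.
The two phrases open with the same material (A / A), so the period is parallel.

parallel period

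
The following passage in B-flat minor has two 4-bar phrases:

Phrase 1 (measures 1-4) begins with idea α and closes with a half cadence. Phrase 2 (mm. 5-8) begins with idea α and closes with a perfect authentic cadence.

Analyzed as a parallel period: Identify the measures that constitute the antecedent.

measures 1–4

The antecedent is the phrase ending with the weaker cadence (half cadence, phrase 1) and the consequent the one ending more conclusively (perfect authentic cadence, phrase 2); the antecedent is measures 1-4.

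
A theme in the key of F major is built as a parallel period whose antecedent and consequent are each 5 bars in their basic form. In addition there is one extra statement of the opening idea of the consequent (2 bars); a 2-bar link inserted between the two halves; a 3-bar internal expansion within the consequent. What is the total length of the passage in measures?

17 measures

Basic parallel period: 5 + 5 = 10 bars.
10 (basic form) + 2 (extra statement) + 2 (link) + 3 (internal expansion) = 17.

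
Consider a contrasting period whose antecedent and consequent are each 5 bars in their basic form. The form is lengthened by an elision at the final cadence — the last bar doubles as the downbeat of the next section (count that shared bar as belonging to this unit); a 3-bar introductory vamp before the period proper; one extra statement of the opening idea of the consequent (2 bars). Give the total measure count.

Basic contrasting period: 5 + 5 = 10 bars.
10 (basic form) + 3 (introduction) + 2 (extra statement) = 15.
The elision shares a bar with the next section but does not change this unit's count.

15 measures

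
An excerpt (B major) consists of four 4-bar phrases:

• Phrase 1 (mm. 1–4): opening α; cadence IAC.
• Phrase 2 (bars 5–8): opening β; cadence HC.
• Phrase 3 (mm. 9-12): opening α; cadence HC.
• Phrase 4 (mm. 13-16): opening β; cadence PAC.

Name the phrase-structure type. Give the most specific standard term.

Four phrases in two halves: the first half (bars 1–8) ends with a half cadence, the second (mm. 9–16) with a perfect authentic cadence — a large antecedent–consequent pair, i.e. a double period.
Phrase 3 begins with the same material as phrase 1, making it parallel.

parallel double period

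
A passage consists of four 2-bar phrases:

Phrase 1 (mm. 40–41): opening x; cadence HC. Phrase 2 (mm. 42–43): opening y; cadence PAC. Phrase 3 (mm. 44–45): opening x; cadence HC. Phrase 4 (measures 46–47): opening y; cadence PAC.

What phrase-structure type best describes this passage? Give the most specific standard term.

The cadence pattern HC–PAC–HC–PAC is weak–strong twice, and phrases 3–4 restate phrases 1–2: a period heard twice, not a double period (which would end weakly at phrase 2).

repeated period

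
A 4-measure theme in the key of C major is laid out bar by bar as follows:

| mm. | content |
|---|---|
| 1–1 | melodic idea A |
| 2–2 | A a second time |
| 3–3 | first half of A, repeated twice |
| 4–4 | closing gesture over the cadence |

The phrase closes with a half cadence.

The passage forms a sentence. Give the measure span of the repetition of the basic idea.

measures 2–2

The presentation of a sentence is the basic idea (m. 1) plus its repetition (bar 2); the repetition of the basic idea is therefore measure 2.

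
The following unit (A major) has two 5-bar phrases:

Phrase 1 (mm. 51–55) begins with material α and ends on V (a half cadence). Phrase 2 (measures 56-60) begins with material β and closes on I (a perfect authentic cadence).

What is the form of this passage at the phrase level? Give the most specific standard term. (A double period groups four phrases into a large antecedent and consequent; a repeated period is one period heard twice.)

contrasting period

Phrase 1 ends with a half cadence (weaker) and phrase 2 with a perfect authentic cadence (stronger): antecedent + consequent = a period.
The two phrases open with different material (α / β), so the period is contrasting.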